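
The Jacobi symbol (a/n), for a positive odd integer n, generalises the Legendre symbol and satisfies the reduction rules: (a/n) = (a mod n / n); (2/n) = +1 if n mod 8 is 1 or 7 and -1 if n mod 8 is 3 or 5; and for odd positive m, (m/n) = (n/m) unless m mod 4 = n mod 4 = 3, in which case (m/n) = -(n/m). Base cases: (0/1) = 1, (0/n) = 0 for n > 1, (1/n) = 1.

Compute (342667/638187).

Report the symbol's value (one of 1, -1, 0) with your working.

flip (342667/638187) -> (638187/342667): both odd, 342667 mod 4 = 3, 638187 mod 4 = 3, so the flip contributes -1; sign now -1
(638187/342667): 638187 mod 342667 = 295520, so (638187/342667) = (295520/342667)
factor out 2^5: 295520 = 2^5·9235; with 342667 mod 8 = 3, (2/342667) = -1; sign now +1; continue with (9235/342667)
flip (9235/342667) -> (342667/9235): both odd, 9235 mod 4 = 3, 342667 mod 4 = 3, so the flip contributes -1; sign now -1
(342667/9235): 342667 mod 9235 = 972, so (342667/9235) = (972/9235)
factor out 2^2: 972 = 2^2·243; with 9235 mod 8 = 3, (2/9235) = -1; sign now -1; continue with (243/9235)
flip (243/9235) -> (9235/243): both odd, 243 mod 4 = 3, 9235 mod 4 = 3, so the flip contributes -1; sign now +1
(9235/243): 9235 mod 243 = 1, so (9235/243) = (1/243)
reached (1/243) = 1, so the symbol is +1

1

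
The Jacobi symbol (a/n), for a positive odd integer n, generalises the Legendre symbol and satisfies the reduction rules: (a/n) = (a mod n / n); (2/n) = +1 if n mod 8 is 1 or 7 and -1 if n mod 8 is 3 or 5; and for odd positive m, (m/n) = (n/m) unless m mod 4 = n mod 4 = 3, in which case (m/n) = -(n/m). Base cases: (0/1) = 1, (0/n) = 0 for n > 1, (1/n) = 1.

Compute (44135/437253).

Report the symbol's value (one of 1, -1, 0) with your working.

1

flip (44135/437253) -> (437253/44135): both odd, 44135 mod 4 = 3, 437253 mod 4 = 1, so the flip contributes +1; sign now +1
(437253/44135): 437253 mod 44135 = 40038, so (437253/44135) = (40038/44135)
factor out 2^1: 40038 = 2^1·20019; with 44135 mod 8 = 7, (2/44135) = +1; sign now +1; continue with (20019/44135)
flip (20019/44135) -> (44135/20019): both odd, 20019 mod 4 = 3, 44135 mod 4 = 3, so the flip contributes -1; sign now -1
(44135/20019): 44135 mod 20019 = 4097, so (44135/20019) = (4097/20019)
flip (4097/20019) -> (20019/4097): both odd, 4097 mod 4 = 1, 20019 mod 4 = 3, so the flip contributes +1; sign now -1
(20019/4097): 20019 mod 4097 = 3631, so (20019/4097) = (3631/4097)
flip (3631/4097) -> (4097/3631): both odd, 3631 mod 4 = 3, 4097 mod 4 = 1, so the flip contributes +1; sign now -1
(4097/3631): 4097 mod 3631 = 466, so (4097/3631) = (466/3631)
factor out 2^1: 466 = 2^1·233; with 3631 mod 8 = 7, (2/3631) = +1; sign now -1; continue with (233/3631)
flip (233/3631) -> (3631/233): both odd, 233 mod 4 = 1, 3631 mod 4 = 3, so the flip contributes +1; sign now -1
(3631/233): 3631 mod 233 = 136, so (3631/233) = (136/233)
factor out 2^3: 136 = 2^3·17; with 233 mod 8 = 1, (2/233) = +1; sign now -1; continue with (17/233)
flip (17/233) -> (233/17): both odd, 17 mod 4 = 1, 233 mod 4 = 1, so the flip contributes +1; sign now -1
(233/17): 233 mod 17 = 12, so (233/17) = (12/17)
factor out 2^2: 12 = 2^2·3; with 17 mod 8 = 1, (2/17) = +1; sign now -1; continue with (3/17)
flip (3/17) -> (17/3): both odd, 3 mod 4 = 3, 17 mod 4 = 1, so the flip contributes +1; sign now -1
(17/3): 17 mod 3 = 2, so (17/3) = (2/3)
factor out 2^1: 2 = 2^1·1; with 3 mod 8 = 3, (2/3) = -1; sign now +1; continue with (1/3)
reached (1/3) = 1, so the symbol is +1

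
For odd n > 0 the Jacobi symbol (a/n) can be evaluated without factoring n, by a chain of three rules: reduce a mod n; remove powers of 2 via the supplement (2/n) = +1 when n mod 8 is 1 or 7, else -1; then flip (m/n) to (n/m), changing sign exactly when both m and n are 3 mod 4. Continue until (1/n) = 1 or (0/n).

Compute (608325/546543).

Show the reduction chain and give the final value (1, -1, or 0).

0

(608325/546543) = (61782/546543)   [reduce mod 546543]
61782 = 2^1·30891; (2/546543) = +1 since 546543 mod 8 = 7, so (61782/546543) = (+1)^1·(30891/546543); sign now +1
reciprocity: (30891/546543) = -1·(546543/30891) since 30891 mod 4 = 3, 546543 mod 4 = 3; sign now -1
(546543/30891) = (21396/30891)   [reduce mod 30891]
21396 = 2^2·5349; (2/30891) = -1 since 30891 mod 8 = 3, so (21396/30891) = (-1)^2·(5349/30891); sign now -1
reciprocity: (5349/30891) = +1·(30891/5349) since 5349 mod 4 = 1, 30891 mod 4 = 3; sign now -1
(30891/5349) = (4146/5349)   [reduce mod 5349]
4146 = 2^1·2073; (2/5349) = -1 since 5349 mod 8 = 5, so (4146/5349) = (-1)^1·(2073/5349); sign now +1
reciprocity: (2073/5349) = +1·(5349/2073) since 2073 mod 4 = 1, 5349 mod 4 = 1; sign now +1
(5349/2073) = (1203/2073)   [reduce mod 2073]
reciprocity: (1203/2073) = +1·(2073/1203) since 1203 mod 4 = 3, 2073 mod 4 = 1; sign now +1
(2073/1203) = (870/1203)   [reduce mod 1203]
870 = 2^1·435; (2/1203) = -1 since 1203 mod 8 = 3, so (870/1203) = (-1)^1·(435/1203); sign now -1
reciprocity: (435/1203) = -1·(1203/435) since 435 mod 4 = 3, 1203 mod 4 = 3; sign now +1
(1203/435) = (333/435)   [reduce mod 435]
reciprocity: (333/435) = +1·(435/333) since 333 mod 4 = 1, 435 mod 4 = 3; sign now +1
(435/333) = (102/333)   [reduce mod 333]
102 = 2^1·51; (2/333) = -1 since 333 mod 8 = 5, so (102/333) = (-1)^1·(51/333); sign now -1
reciprocity: (51/333) = +1·(333/51) since 51 mod 4 = 3, 333 mod 4 = 1; sign now -1
(333/51) = (27/51)   [reduce mod 51]
reciprocity: (27/51) = -1·(51/27) since 27 mod 4 = 3, 51 mod 4 = 3; sign now +1
(51/27) = (24/27)   [reduce mod 27]
24 = 2^3·3; (2/27) = -1 since 27 mod 8 = 3, so (24/27) = (-1)^3·(3/27); sign now -1
reciprocity: (3/27) = -1·(27/3) since 3 mod 4 = 3, 27 mod 4 = 3; sign now +1
(27/3) = (0/3)   [reduce mod 3]
(0/3) = 0   [gcd(a, n) > 1]; final value = 0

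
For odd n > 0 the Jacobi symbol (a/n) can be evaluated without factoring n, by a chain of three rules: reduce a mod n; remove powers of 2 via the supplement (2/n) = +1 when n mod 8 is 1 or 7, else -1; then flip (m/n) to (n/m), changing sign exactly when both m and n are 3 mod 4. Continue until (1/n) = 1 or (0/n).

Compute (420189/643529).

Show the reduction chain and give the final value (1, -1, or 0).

reciprocity: (420189/643529) = +1·(643529/420189) since 420189 mod 4 = 1, 643529 mod 4 = 1; sign now +1
(643529/420189) = (223340/420189)   [reduce mod 420189]
223340 = 2^2·55835; (2/420189) = -1 since 420189 mod 8 = 5, so (223340/420189) = (-1)^2·(55835/420189); sign now +1
reciprocity: (55835/420189) = +1·(420189/55835) since 55835 mod 4 = 3, 420189 mod 4 = 1; sign now +1
(420189/55835) = (29344/55835)   [reduce mod 55835]
29344 = 2^5·917; (2/55835) = -1 since 55835 mod 8 = 3, so (29344/55835) = (-1)^5·(917/55835); sign now -1
reciprocity: (917/55835) = +1·(55835/917) since 917 mod 4 = 1, 55835 mod 4 = 3; sign now -1
(55835/917) = (815/917)   [reduce mod 917]
reciprocity: (815/917) = +1·(917/815) since 815 mod 4 = 3, 917 mod 4 = 1; sign now -1
(917/815) = (102/815)   [reduce mod 815]
102 = 2^1·51; (2/815) = +1 since 815 mod 8 = 7, so (102/815) = (+1)^1·(51/815); sign now -1
reciprocity: (51/815) = -1·(815/51) since 51 mod 4 = 3, 815 mod 4 = 3; sign now +1
(815/51) = (50/51)   [reduce mod 51]
50 = 2^1·25; (2/51) = -1 since 51 mod 8 = 3, so (50/51) = (-1)^1·(25/51); sign now -1
reciprocity: (25/51) = +1·(51/25) since 25 mod 4 = 1, 51 mod 4 = 3; sign now -1
(51/25) = (1/25)   [reduce mod 25]
(1/25) = 1; final value = sign = -1

-1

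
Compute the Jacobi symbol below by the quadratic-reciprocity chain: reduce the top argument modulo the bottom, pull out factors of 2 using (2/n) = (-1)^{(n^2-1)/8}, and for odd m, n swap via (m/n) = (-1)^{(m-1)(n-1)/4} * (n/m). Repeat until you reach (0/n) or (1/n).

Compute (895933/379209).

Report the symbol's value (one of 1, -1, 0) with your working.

-1

(895933/379209) = (137515/379209)   [reduce mod 379209]
reciprocity: (137515/379209) = +1·(379209/137515) since 137515 mod 4 = 3, 379209 mod 4 = 1; sign now +1
(379209/137515) = (104179/137515)   [reduce mod 137515]
reciprocity: (104179/137515) = -1·(137515/104179) since 104179 mod 4 = 3, 137515 mod 4 = 3; sign now -1
(137515/104179) = (33336/104179)   [reduce mod 104179]
33336 = 2^3·4167; (2/104179) = -1 since 104179 mod 8 = 3, so (33336/104179) = (-1)^3·(4167/104179); sign now +1
reciprocity: (4167/104179) = -1·(104179/4167) since 4167 mod 4 = 3, 104179 mod 4 = 3; sign now -1
(104179/4167) = (4/4167)   [reduce mod 4167]
4 = 2^2·1; (2/4167) = +1 since 4167 mod 8 = 7, so (4/4167) = (+1)^2·(1/4167); sign now -1
(1/4167) = 1; final value = sign = -1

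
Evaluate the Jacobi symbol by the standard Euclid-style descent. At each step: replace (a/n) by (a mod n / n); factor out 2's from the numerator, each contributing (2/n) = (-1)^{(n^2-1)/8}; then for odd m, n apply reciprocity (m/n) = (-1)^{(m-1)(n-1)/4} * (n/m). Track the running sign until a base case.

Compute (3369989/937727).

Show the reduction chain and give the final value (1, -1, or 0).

0

(3369989/937727) = (556808/937727)   [reduce mod 937727]
556808 = 2^3·69601; (2/937727) = +1 since 937727 mod 8 = 7, so (556808/937727) = (+1)^3·(69601/937727); sign now +1
reciprocity: (69601/937727) = +1·(937727/69601) since 69601 mod 4 = 1, 937727 mod 4 = 3; sign now +1
(937727/69601) = (32914/69601)   [reduce mod 69601]
32914 = 2^1·16457; (2/69601) = +1 since 69601 mod 8 = 1, so (32914/69601) = (+1)^1·(16457/69601); sign now +1
reciprocity: (16457/69601) = +1·(69601/16457) since 16457 mod 4 = 1, 69601 mod 4 = 1; sign now +1
(69601/16457) = (3773/16457)   [reduce mod 16457]
reciprocity: (3773/16457) = +1·(16457/3773) since 3773 mod 4 = 1, 16457 mod 4 = 1; sign now +1
(16457/3773) = (1365/3773)   [reduce mod 3773]
reciprocity: (1365/3773) = +1·(3773/1365) since 1365 mod 4 = 1, 3773 mod 4 = 1; sign now +1
(3773/1365) = (1043/1365)   [reduce mod 1365]
reciprocity: (1043/1365) = +1·(1365/1043) since 1043 mod 4 = 3, 1365 mod 4 = 1; sign now +1
(1365/1043) = (322/1043)   [reduce mod 1043]
322 = 2^1·161; (2/1043) = -1 since 1043 mod 8 = 3, so (322/1043) = (-1)^1·(161/1043); sign now -1
reciprocity: (161/1043) = +1·(1043/161) since 161 mod 4 = 1, 1043 mod 4 = 3; sign now -1
(1043/161) = (77/161)   [reduce mod 161]
reciprocity: (77/161) = +1·(161/77) since 77 mod 4 = 1, 161 mod 4 = 1; sign now -1
(161/77) = (7/77)   [reduce mod 77]
reciprocity: (7/77) = +1·(77/7) since 7 mod 4 = 3, 77 mod 4 = 1; sign now -1
(77/7) = (0/7)   [reduce mod 7]
(0/7) = 0   [gcd(a, n) > 1]; final value = 0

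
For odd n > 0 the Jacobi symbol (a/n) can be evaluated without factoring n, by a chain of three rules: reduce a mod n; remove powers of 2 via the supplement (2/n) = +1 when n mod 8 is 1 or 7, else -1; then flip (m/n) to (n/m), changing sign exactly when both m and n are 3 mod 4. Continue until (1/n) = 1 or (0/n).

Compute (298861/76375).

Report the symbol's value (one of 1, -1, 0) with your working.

-1

(298861/76375) = (69736/76375)   [reduce mod 76375]
69736 = 2^3·8717; (2/76375) = +1 since 76375 mod 8 = 7, so (69736/76375) = (+1)^3·(8717/76375); sign now +1
reciprocity: (8717/76375) = +1·(76375/8717) since 8717 mod 4 = 1, 76375 mod 4 = 3; sign now +1
(76375/8717) = (6639/8717)   [reduce mod 8717]
reciprocity: (6639/8717) = +1·(8717/6639) since 6639 mod 4 = 3, 8717 mod 4 = 1; sign now +1
(8717/6639) = (2078/6639)   [reduce mod 6639]
2078 = 2^1·1039; (2/6639) = +1 since 6639 mod 8 = 7, so (2078/6639) = (+1)^1·(1039/6639); sign now +1
reciprocity: (1039/6639) = -1·(6639/1039) since 1039 mod 4 = 3, 6639 mod 4 = 3; sign now -1
(6639/1039) = (405/1039)   [reduce mod 1039]
reciprocity: (405/1039) = +1·(1039/405) since 405 mod 4 = 1, 1039 mod 4 = 3; sign now -1
(1039/405) = (229/405)   [reduce mod 405]
reciprocity: (229/405) = +1·(405/229) since 229 mod 4 = 1, 405 mod 4 = 1; sign now -1
(405/229) = (176/229)   [reduce mod 229]
176 = 2^4·11; (2/229) = -1 since 229 mod 8 = 5, so (176/229) = (-1)^4·(11/229); sign now -1
reciprocity: (11/229) = +1·(229/11) since 11 mod 4 = 3, 229 mod 4 = 1; sign now -1
(229/11) = (9/11)   [reduce mod 11]
reciprocity: (9/11) = +1·(11/9) since 9 mod 4 = 1, 11 mod 4 = 3; sign now -1
(11/9) = (2/9)   [reduce mod 9]
2 = 2^1·1; (2/9) = +1 since 9 mod 8 = 1, so (2/9) = (+1)^1·(1/9); sign now -1
(1/9) = 1; final value = sign = -1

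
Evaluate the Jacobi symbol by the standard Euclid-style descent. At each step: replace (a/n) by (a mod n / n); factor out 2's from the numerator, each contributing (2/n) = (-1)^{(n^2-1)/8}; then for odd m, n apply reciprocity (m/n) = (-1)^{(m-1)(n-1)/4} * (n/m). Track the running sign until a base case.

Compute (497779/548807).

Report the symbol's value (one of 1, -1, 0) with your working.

-1

reciprocity: (497779/548807) = -1·(548807/497779) since 497779 mod 4 = 3, 548807 mod 4 = 3; sign now -1
(548807/497779) = (51028/497779)   [reduce mod 497779]
51028 = 2^2·12757; (2/497779) = -1 since 497779 mod 8 = 3, so (51028/497779) = (-1)^2·(12757/497779); sign now -1
reciprocity: (12757/497779) = +1·(497779/12757) since 12757 mod 4 = 1, 497779 mod 4 = 3; sign now -1
(497779/12757) = (256/12757)   [reduce mod 12757]
256 = 2^8·1; (2/12757) = -1 since 12757 mod 8 = 5, so (256/12757) = (-1)^8·(1/12757); sign now -1
(1/12757) = 1; final value = sign = -1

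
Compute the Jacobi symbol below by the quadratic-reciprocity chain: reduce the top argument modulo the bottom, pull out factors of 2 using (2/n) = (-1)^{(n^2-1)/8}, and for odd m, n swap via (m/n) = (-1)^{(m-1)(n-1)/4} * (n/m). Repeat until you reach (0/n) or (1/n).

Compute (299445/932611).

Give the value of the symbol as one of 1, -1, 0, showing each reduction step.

flip (299445/932611) -> (932611/299445): both odd, 299445 mod 4 = 1, 932611 mod 4 = 3, so the flip contributes +1; sign now +1
(932611/299445): 932611 mod 299445 = 34276, so (932611/299445) = (34276/299445)
factor out 2^2: 34276 = 2^2·8569; with 299445 mod 8 = 5, (2/299445) = -1; sign now +1; continue with (8569/299445)
flip (8569/299445) -> (299445/8569): both odd, 8569 mod 4 = 1, 299445 mod 4 = 1, so the flip contributes +1; sign now +1
(299445/8569): 299445 mod 8569 = 8099, so (299445/8569) = (8099/8569)
flip (8099/8569) -> (8569/8099): both odd, 8099 mod 4 = 3, 8569 mod 4 = 1, so the flip contributes +1; sign now +1
(8569/8099): 8569 mod 8099 = 470, so (8569/8099) = (470/8099)
factor out 2^1: 470 = 2^1·235; with 8099 mod 8 = 3, (2/8099) = -1; sign now -1; continue with (235/8099)
flip (235/8099) -> (8099/235): both odd, 235 mod 4 = 3, 8099 mod 4 = 3, so the flip contributes -1; sign now +1
(8099/235): 8099 mod 235 = 109, so (8099/235) = (109/235)
flip (109/235) -> (235/109): both odd, 109 mod 4 = 1, 235 mod 4 = 3, so the flip contributes +1; sign now +1
(235/109): 235 mod 109 = 17, so (235/109) = (17/109)
flip (17/109) -> (109/17): both odd, 17 mod 4 = 1, 109 mod 4 = 1, so the flip contributes +1; sign now +1
(109/17): 109 mod 17 = 7, so (109/17) = (7/17)
flip (7/17) -> (17/7): both odd, 7 mod 4 = 3, 17 mod 4 = 1, so the flip contributes +1; sign now +1
(17/7): 17 mod 7 = 3, so (17/7) = (3/7)
flip (3/7) -> (7/3): both odd, 3 mod 4 = 3, 7 mod 4 = 3, so the flip contributes -1; sign now -1
(7/3): 7 mod 3 = 1, so (7/3) = (1/3)
reached (1/3) = 1, so the symbol is -1

-1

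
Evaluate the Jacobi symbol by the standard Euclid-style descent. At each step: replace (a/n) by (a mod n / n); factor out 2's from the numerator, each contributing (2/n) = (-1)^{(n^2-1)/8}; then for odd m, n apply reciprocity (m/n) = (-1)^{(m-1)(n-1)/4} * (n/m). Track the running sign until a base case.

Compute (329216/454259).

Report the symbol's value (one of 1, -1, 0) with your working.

factor out 2^9: 329216 = 2^9·643; with 454259 mod 8 = 3, (2/454259) = -1; sign now -1; continue with (643/454259)
flip (643/454259) -> (454259/643): both odd, 643 mod 4 = 3, 454259 mod 4 = 3, so the flip contributes -1; sign now +1
(454259/643): 454259 mod 643 = 301, so (454259/643) = (301/643)
flip (301/643) -> (643/301): both odd, 301 mod 4 = 1, 643 mod 4 = 3, so the flip contributes +1; sign now +1
(643/301): 643 mod 301 = 41, so (643/301) = (41/301)
flip (41/301) -> (301/41): both odd, 41 mod 4 = 1, 301 mod 4 = 1, so the flip contributes +1; sign now +1
(301/41): 301 mod 41 = 14, so (301/41) = (14/41)
factor out 2^1: 14 = 2^1·7; with 41 mod 8 = 1, (2/41) = +1; sign now +1; continue with (7/41)
flip (7/41) -> (41/7): both odd, 7 mod 4 = 3, 41 mod 4 = 1, so the flip contributes +1; sign now +1
(41/7): 41 mod 7 = 6, so (41/7) = (6/7)
factor out 2^1: 6 = 2^1·3; with 7 mod 8 = 7, (2/7) = +1; sign now +1; continue with (3/7)
flip (3/7) -> (7/3): both odd, 3 mod 4 = 3, 7 mod 4 = 3, so the flip contributes -1; sign now -1
(7/3): 7 mod 3 = 1, so (7/3) = (1/3)
reached (1/3) = 1, so the symbol is -1

-1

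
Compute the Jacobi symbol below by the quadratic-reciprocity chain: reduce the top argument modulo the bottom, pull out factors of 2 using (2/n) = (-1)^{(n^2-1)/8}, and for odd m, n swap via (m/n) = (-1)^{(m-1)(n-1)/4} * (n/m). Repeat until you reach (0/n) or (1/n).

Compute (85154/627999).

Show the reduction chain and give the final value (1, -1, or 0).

1

85154 = 2^1·42577; (2/627999) = +1 since 627999 mod 8 = 7, so (85154/627999) = (+1)^1·(42577/627999); sign now +1
reciprocity: (42577/627999) = +1·(627999/42577) since 42577 mod 4 = 1, 627999 mod 4 = 3; sign now +1
(627999/42577) = (31921/42577)   [reduce mod 42577]
reciprocity: (31921/42577) = +1·(42577/31921) since 31921 mod 4 = 1, 42577 mod 4 = 1; sign now +1
(42577/31921) = (10656/31921)   [reduce mod 31921]
10656 = 2^5·333; (2/31921) = +1 since 31921 mod 8 = 1, so (10656/31921) = (+1)^5·(333/31921); sign now +1
reciprocity: (333/31921) = +1·(31921/333) since 333 mod 4 = 1, 31921 mod 4 = 1; sign now +1
(31921/333) = (286/333)   [reduce mod 333]
286 = 2^1·143; (2/333) = -1 since 333 mod 8 = 5, so (286/333) = (-1)^1·(143/333); sign now -1
reciprocity: (143/333) = +1·(333/143) since 143 mod 4 = 3, 333 mod 4 = 1; sign now -1
(333/143) = (47/143)   [reduce mod 143]
reciprocity: (47/143) = -1·(143/47) since 47 mod 4 = 3, 143 mod 4 = 3; sign now +1
(143/47) = (2/47)   [reduce mod 47]
2 = 2^1·1; (2/47) = +1 since 47 mod 8 = 7, so (2/47) = (+1)^1·(1/47); sign now +1
(1/47) = 1; final value = sign = +1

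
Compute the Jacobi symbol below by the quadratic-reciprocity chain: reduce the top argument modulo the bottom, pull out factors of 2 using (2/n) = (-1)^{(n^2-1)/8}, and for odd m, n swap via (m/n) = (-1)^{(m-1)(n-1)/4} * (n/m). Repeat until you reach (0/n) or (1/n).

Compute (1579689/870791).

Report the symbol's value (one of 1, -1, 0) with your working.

1

(1579689/870791): 1579689 mod 870791 = 708898, so (1579689/870791) = (708898/870791)
factor out 2^1: 708898 = 2^1·354449; with 870791 mod 8 = 7, (2/870791) = +1; sign now +1; continue with (354449/870791)
flip (354449/870791) -> (870791/354449): both odd, 354449 mod 4 = 1, 870791 mod 4 = 3, so the flip contributes +1; sign now +1
(870791/354449): 870791 mod 354449 = 161893, so (870791/354449) = (161893/354449)
flip (161893/354449) -> (354449/161893): both odd, 161893 mod 4 = 1, 354449 mod 4 = 1, so the flip contributes +1; sign now +1
(354449/161893): 354449 mod 161893 = 30663, so (354449/161893) = (30663/161893)
flip (30663/161893) -> (161893/30663): both odd, 30663 mod 4 = 3, 161893 mod 4 = 1, so the flip contributes +1; sign now +1
(161893/30663): 161893 mod 30663 = 8578, so (161893/30663) = (8578/30663)
factor out 2^1: 8578 = 2^1·4289; with 30663 mod 8 = 7, (2/30663) = +1; sign now +1; continue with (4289/30663)
flip (4289/30663) -> (30663/4289): both odd, 4289 mod 4 = 1, 30663 mod 4 = 3, so the flip contributes +1; sign now +1
(30663/4289): 30663 mod 4289 = 640, so (30663/4289) = (640/4289)
factor out 2^7: 640 = 2^7·5; with 4289 mod 8 = 1, (2/4289) = +1; sign now +1; continue with (5/4289)
flip (5/4289) -> (4289/5): both odd, 5 mod 4 = 1, 4289 mod 4 = 1, so the flip contributes +1; sign now +1
(4289/5): 4289 mod 5 = 4, so (4289/5) = (4/5)
factor out 2^2: 4 = 2^2·1; with 5 mod 8 = 5, (2/5) = -1; sign now +1; continue with (1/5)
reached (1/5) = 1, so the symbol is +1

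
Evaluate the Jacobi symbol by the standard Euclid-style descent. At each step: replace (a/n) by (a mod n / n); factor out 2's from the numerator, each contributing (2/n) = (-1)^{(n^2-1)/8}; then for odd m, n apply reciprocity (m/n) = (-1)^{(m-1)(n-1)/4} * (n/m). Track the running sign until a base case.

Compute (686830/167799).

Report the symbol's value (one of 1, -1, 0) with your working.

-1

(686830/167799): 686830 mod 167799 = 15634, so (686830/167799) = (15634/167799)
factor out 2^1: 15634 = 2^1·7817; with 167799 mod 8 = 7, (2/167799) = +1; sign now +1; continue with (7817/167799)
flip (7817/167799) -> (167799/7817): both odd, 7817 mod 4 = 1, 167799 mod 4 = 3, so the flip contributes +1; sign now +1
(167799/7817): 167799 mod 7817 = 3642, so (167799/7817) = (3642/7817)
factor out 2^1: 3642 = 2^1·1821; with 7817 mod 8 = 1, (2/7817) = +1; sign now +1; continue with (1821/7817)
flip (1821/7817) -> (7817/1821): both odd, 1821 mod 4 = 1, 7817 mod 4 = 1, so the flip contributes +1; sign now +1
(7817/1821): 7817 mod 1821 = 533, so (7817/1821) = (533/1821)
flip (533/1821) -> (1821/533): both odd, 533 mod 4 = 1, 1821 mod 4 = 1, so the flip contributes +1; sign now +1
(1821/533): 1821 mod 533 = 222, so (1821/533) = (222/533)
factor out 2^1: 222 = 2^1·111; with 533 mod 8 = 5, (2/533) = -1; sign now -1; continue with (111/533)
flip (111/533) -> (533/111): both odd, 111 mod 4 = 3, 533 mod 4 = 1, so the flip contributes +1; sign now -1
(533/111): 533 mod 111 = 89, so (533/111) = (89/111)
flip (89/111) -> (111/89): both odd, 89 mod 4 = 1, 111 mod 4 = 3, so the flip contributes +1; sign now -1
(111/89): 111 mod 89 = 22, so (111/89) = (22/89)
factor out 2^1: 22 = 2^1·11; with 89 mod 8 = 1, (2/89) = +1; sign now -1; continue with (11/89)
flip (11/89) -> (89/11): both odd, 11 mod 4 = 3, 89 mod 4 = 1, so the flip contributes +1; sign now -1
(89/11): 89 mod 11 = 1, so (89/11) = (1/11)
reached (1/11) = 1, so the symbol is -1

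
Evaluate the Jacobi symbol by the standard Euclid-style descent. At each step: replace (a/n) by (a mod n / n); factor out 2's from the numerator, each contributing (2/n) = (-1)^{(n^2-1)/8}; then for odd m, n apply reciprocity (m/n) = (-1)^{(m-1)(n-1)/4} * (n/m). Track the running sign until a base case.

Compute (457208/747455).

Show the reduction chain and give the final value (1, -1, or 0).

457208 = 2^3·57151; (2/747455) = +1 since 747455 mod 8 = 7, so (457208/747455) = (+1)^3·(57151/747455); sign now +1
reciprocity: (57151/747455) = -1·(747455/57151) since 57151 mod 4 = 3, 747455 mod 4 = 3; sign now -1
(747455/57151) = (4492/57151)   [reduce mod 57151]
4492 = 2^2·1123; (2/57151) = +1 since 57151 mod 8 = 7, so (4492/57151) = (+1)^2·(1123/57151); sign now -1
reciprocity: (1123/57151) = -1·(57151/1123) since 1123 mod 4 = 3, 57151 mod 4 = 3; sign now +1
(57151/1123) = (1001/1123)   [reduce mod 1123]
reciprocity: (1001/1123) = +1·(1123/1001) since 1001 mod 4 = 1, 1123 mod 4 = 3; sign now +1
(1123/1001) = (122/1001)   [reduce mod 1001]
122 = 2^1·61; (2/1001) = +1 since 1001 mod 8 = 1, so (122/1001) = (+1)^1·(61/1001); sign now +1
reciprocity: (61/1001) = +1·(1001/61) since 61 mod 4 = 1, 1001 mod 4 = 1; sign now +1
(1001/61) = (25/61)   [reduce mod 61]
reciprocity: (25/61) = +1·(61/25) since 25 mod 4 = 1, 61 mod 4 = 1; sign now +1
(61/25) = (11/25)   [reduce mod 25]
reciprocity: (11/25) = +1·(25/11) since 11 mod 4 = 3, 25 mod 4 = 1; sign now +1
(25/11) = (3/11)   [reduce mod 11]
reciprocity: (3/11) = -1·(11/3) since 3 mod 4 = 3, 11 mod 4 = 3; sign now -1
(11/3) = (2/3)   [reduce mod 3]
2 = 2^1·1; (2/3) = -1 since 3 mod 8 = 3, so (2/3) = (-1)^1·(1/3); sign now +1
(1/3) = 1; final value = sign = +1

1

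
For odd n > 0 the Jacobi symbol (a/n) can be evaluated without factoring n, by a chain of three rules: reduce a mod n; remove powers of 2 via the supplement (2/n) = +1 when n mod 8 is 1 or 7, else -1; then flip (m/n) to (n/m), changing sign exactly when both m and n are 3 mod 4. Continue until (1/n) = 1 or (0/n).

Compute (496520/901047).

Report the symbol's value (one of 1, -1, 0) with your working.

496520 = 2^3·62065; (2/901047) = +1 since 901047 mod 8 = 7, so (496520/901047) = (+1)^3·(62065/901047); sign now +1
reciprocity: (62065/901047) = +1·(901047/62065) since 62065 mod 4 = 1, 901047 mod 4 = 3; sign now +1
(901047/62065) = (32137/62065)   [reduce mod 62065]
reciprocity: (32137/62065) = +1·(62065/32137) since 32137 mod 4 = 1, 62065 mod 4 = 1; sign now +1
(62065/32137) = (29928/32137)   [reduce mod 32137]
29928 = 2^3·3741; (2/32137) = +1 since 32137 mod 8 = 1, so (29928/32137) = (+1)^3·(3741/32137); sign now +1
reciprocity: (3741/32137) = +1·(32137/3741) since 3741 mod 4 = 1, 32137 mod 4 = 1; sign now +1
(32137/3741) = (2209/3741)   [reduce mod 3741]
reciprocity: (2209/3741) = +1·(3741/2209) since 2209 mod 4 = 1, 3741 mod 4 = 1; sign now +1
(3741/2209) = (1532/2209)   [reduce mod 2209]
1532 = 2^2·383; (2/2209) = +1 since 2209 mod 8 = 1, so (1532/2209) = (+1)^2·(383/2209); sign now +1
reciprocity: (383/2209) = +1·(2209/383) since 383 mod 4 = 3, 2209 mod 4 = 1; sign now +1
(2209/383) = (294/383)   [reduce mod 383]
294 = 2^1·147; (2/383) = +1 since 383 mod 8 = 7, so (294/383) = (+1)^1·(147/383); sign now +1
reciprocity: (147/383) = -1·(383/147) since 147 mod 4 = 3, 383 mod 4 = 3; sign now -1
(383/147) = (89/147)   [reduce mod 147]
reciprocity: (89/147) = +1·(147/89) since 89 mod 4 = 1, 147 mod 4 = 3; sign now -1
(147/89) = (58/89)   [reduce mod 89]
58 = 2^1·29; (2/89) = +1 since 89 mod 8 = 1, so (58/89) = (+1)^1·(29/89); sign now -1
reciprocity: (29/89) = +1·(89/29) since 29 mod 4 = 1, 89 mod 4 = 1; sign now -1
(89/29) = (2/29)   [reduce mod 29]
2 = 2^1·1; (2/29) = -1 since 29 mod 8 = 5, so (2/29) = (-1)^1·(1/29); sign now +1
(1/29) = 1; final value = sign = +1

1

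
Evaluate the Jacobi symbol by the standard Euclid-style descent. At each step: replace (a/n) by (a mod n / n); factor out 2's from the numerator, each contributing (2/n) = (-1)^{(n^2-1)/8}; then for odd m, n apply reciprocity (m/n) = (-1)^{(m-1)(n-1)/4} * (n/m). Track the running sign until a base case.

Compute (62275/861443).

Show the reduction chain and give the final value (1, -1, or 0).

reciprocity: (62275/861443) = -1·(861443/62275) since 62275 mod 4 = 3, 861443 mod 4 = 3; sign now -1
(861443/62275) = (51868/62275)   [reduce mod 62275]
51868 = 2^2·12967; (2/62275) = -1 since 62275 mod 8 = 3, so (51868/62275) = (-1)^2·(12967/62275); sign now -1
reciprocity: (12967/62275) = -1·(62275/12967) since 12967 mod 4 = 3, 62275 mod 4 = 3; sign now +1
(62275/12967) = (10407/12967)   [reduce mod 12967]
reciprocity: (10407/12967) = -1·(12967/10407) since 10407 mod 4 = 3, 12967 mod 4 = 3; sign now -1
(12967/10407) = (2560/10407)   [reduce mod 10407]
2560 = 2^9·5; (2/10407) = +1 since 10407 mod 8 = 7, so (2560/10407) = (+1)^9·(5/10407); sign now -1
reciprocity: (5/10407) = +1·(10407/5) since 5 mod 4 = 1, 10407 mod 4 = 3; sign now -1
(10407/5) = (2/5)   [reduce mod 5]
2 = 2^1·1; (2/5) = -1 since 5 mod 8 = 5, so (2/5) = (-1)^1·(1/5); sign now +1
(1/5) = 1; final value = sign = +1

1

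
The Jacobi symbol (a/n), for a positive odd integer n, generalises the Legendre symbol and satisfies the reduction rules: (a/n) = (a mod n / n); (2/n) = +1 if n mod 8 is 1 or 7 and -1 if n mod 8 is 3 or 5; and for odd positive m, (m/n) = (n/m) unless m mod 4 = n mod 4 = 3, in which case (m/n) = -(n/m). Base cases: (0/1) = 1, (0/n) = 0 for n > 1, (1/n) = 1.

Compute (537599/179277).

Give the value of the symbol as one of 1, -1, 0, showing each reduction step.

-1

(537599/179277): 537599 mod 179277 = 179045, so (537599/179277) = (179045/179277)
flip (179045/179277) -> (179277/179045): both odd, 179045 mod 4 = 1, 179277 mod 4 = 1, so the flip contributes +1; sign now +1
(179277/179045): 179277 mod 179045 = 232, so (179277/179045) = (232/179045)
factor out 2^3: 232 = 2^3·29; with 179045 mod 8 = 5, (2/179045) = -1; sign now -1; continue with (29/179045)
flip (29/179045) -> (179045/29): both odd, 29 mod 4 = 1, 179045 mod 4 = 1, so the flip contributes +1; sign now -1
(179045/29): 179045 mod 29 = 28, so (179045/29) = (28/29)
factor out 2^2: 28 = 2^2·7; with 29 mod 8 = 5, (2/29) = -1; sign now -1; continue with (7/29)
flip (7/29) -> (29/7): both odd, 7 mod 4 = 3, 29 mod 4 = 1, so the flip contributes +1; sign now -1
(29/7): 29 mod 7 = 1, so (29/7) = (1/7)
reached (1/7) = 1, so the symbol is -1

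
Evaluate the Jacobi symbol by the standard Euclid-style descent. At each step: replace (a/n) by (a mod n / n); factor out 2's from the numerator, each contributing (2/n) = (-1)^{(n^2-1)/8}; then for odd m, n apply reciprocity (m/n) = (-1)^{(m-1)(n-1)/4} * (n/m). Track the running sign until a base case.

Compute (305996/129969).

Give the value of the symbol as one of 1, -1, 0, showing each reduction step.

(305996/129969) = (46058/129969)   [reduce mod 129969]
46058 = 2^1·23029; (2/129969) = +1 since 129969 mod 8 = 1, so (46058/129969) = (+1)^1·(23029/129969); sign now +1
reciprocity: (23029/129969) = +1·(129969/23029) since 23029 mod 4 = 1, 129969 mod 4 = 1; sign now +1
(129969/23029) = (14824/23029)   [reduce mod 23029]
14824 = 2^3·1853; (2/23029) = -1 since 23029 mod 8 = 5, so (14824/23029) = (-1)^3·(1853/23029); sign now -1
reciprocity: (1853/23029) = +1·(23029/1853) since 1853 mod 4 = 1, 23029 mod 4 = 1; sign now -1
(23029/1853) = (793/1853)   [reduce mod 1853]
reciprocity: (793/1853) = +1·(1853/793) since 793 mod 4 = 1, 1853 mod 4 = 1; sign now -1
(1853/793) = (267/793)   [reduce mod 793]
reciprocity: (267/793) = +1·(793/267) since 267 mod 4 = 3, 793 mod 4 = 1; sign now -1
(793/267) = (259/267)   [reduce mod 267]
reciprocity: (259/267) = -1·(267/259) since 259 mod 4 = 3, 267 mod 4 = 3; sign now +1
(267/259) = (8/259)   [reduce mod 259]
8 = 2^3·1; (2/259) = -1 since 259 mod 8 = 3, so (8/259) = (-1)^3·(1/259); sign now -1
(1/259) = 1; final value = sign = -1

-1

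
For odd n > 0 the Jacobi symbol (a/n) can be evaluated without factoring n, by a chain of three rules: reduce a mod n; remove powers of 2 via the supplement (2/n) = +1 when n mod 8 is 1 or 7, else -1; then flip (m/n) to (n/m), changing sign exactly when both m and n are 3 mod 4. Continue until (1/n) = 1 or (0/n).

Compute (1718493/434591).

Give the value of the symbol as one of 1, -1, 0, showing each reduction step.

1

(1718493/434591): 1718493 mod 434591 = 414720, so (1718493/434591) = (414720/434591)
factor out 2^10: 414720 = 2^10·405; with 434591 mod 8 = 7, (2/434591) = +1; sign now +1; continue with (405/434591)
flip (405/434591) -> (434591/405): both odd, 405 mod 4 = 1, 434591 mod 4 = 3, so the flip contributes +1; sign now +1
(434591/405): 434591 mod 405 = 26, so (434591/405) = (26/405)
factor out 2^1: 26 = 2^1·13; with 405 mod 8 = 5, (2/405) = -1; sign now -1; continue with (13/405)
flip (13/405) -> (405/13): both odd, 13 mod 4 = 1, 405 mod 4 = 1, so the flip contributes +1; sign now -1
(405/13): 405 mod 13 = 2, so (405/13) = (2/13)
factor out 2^1: 2 = 2^1·1; with 13 mod 8 = 5, (2/13) = -1; sign now +1; continue with (1/13)
reached (1/13) = 1, so the symbol is +1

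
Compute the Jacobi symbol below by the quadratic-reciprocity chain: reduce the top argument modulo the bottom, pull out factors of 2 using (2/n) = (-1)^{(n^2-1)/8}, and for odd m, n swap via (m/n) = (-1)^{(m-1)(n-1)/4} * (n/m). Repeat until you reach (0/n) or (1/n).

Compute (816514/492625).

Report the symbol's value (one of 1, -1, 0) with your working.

1

(816514/492625): 816514 mod 492625 = 323889, so (816514/492625) = (323889/492625)
flip (323889/492625) -> (492625/323889): both odd, 323889 mod 4 = 1, 492625 mod 4 = 1, so the flip contributes +1; sign now +1
(492625/323889): 492625 mod 323889 = 168736, so (492625/323889) = (168736/323889)
factor out 2^5: 168736 = 2^5·5273; with 323889 mod 8 = 1, (2/323889) = +1; sign now +1; continue with (5273/323889)
flip (5273/323889) -> (323889/5273): both odd, 5273 mod 4 = 1, 323889 mod 4 = 1, so the flip contributes +1; sign now +1
(323889/5273): 323889 mod 5273 = 2236, so (323889/5273) = (2236/5273)
factor out 2^2: 2236 = 2^2·559; with 5273 mod 8 = 1, (2/5273) = +1; sign now +1; continue with (559/5273)
flip (559/5273) -> (5273/559): both odd, 559 mod 4 = 3, 5273 mod 4 = 1, so the flip contributes +1; sign now +1
(5273/559): 5273 mod 559 = 242, so (5273/559) = (242/559)
factor out 2^1: 242 = 2^1·121; with 559 mod 8 = 7, (2/559) = +1; sign now +1; continue with (121/559)
flip (121/559) -> (559/121): both odd, 121 mod 4 = 1, 559 mod 4 = 3, so the flip contributes +1; sign now +1
(559/121): 559 mod 121 = 75, so (559/121) = (75/121)
flip (75/121) -> (121/75): both odd, 75 mod 4 = 3, 121 mod 4 = 1, so the flip contributes +1; sign now +1
(121/75): 121 mod 75 = 46, so (121/75) = (46/75)
factor out 2^1: 46 = 2^1·23; with 75 mod 8 = 3, (2/75) = -1; sign now -1; continue with (23/75)
flip (23/75) -> (75/23): both odd, 23 mod 4 = 3, 75 mod 4 = 3, so the flip contributes -1; sign now +1
(75/23): 75 mod 23 = 6, so (75/23) = (6/23)
factor out 2^1: 6 = 2^1·3; with 23 mod 8 = 7, (2/23) = +1; sign now +1; continue with (3/23)
flip (3/23) -> (23/3): both odd, 3 mod 4 = 3, 23 mod 4 = 3, so the flip contributes -1; sign now -1
(23/3): 23 mod 3 = 2, so (23/3) = (2/3)
factor out 2^1: 2 = 2^1·1; with 3 mod 8 = 3, (2/3) = -1; sign now +1; continue with (1/3)
reached (1/3) = 1, so the symbol is +1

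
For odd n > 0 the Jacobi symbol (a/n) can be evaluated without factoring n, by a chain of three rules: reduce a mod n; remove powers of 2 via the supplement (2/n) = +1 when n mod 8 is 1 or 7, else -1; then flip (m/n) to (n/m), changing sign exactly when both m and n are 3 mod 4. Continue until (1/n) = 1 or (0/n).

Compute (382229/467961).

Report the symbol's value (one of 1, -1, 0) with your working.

flip (382229/467961) -> (467961/382229): both odd, 382229 mod 4 = 1, 467961 mod 4 = 1, so the flip contributes +1; sign now +1
(467961/382229): 467961 mod 382229 = 85732, so (467961/382229) = (85732/382229)
factor out 2^2: 85732 = 2^2·21433; with 382229 mod 8 = 5, (2/382229) = -1; sign now +1; continue with (21433/382229)
flip (21433/382229) -> (382229/21433): both odd, 21433 mod 4 = 1, 382229 mod 4 = 1, so the flip contributes +1; sign now +1
(382229/21433): 382229 mod 21433 = 17868, so (382229/21433) = (17868/21433)
factor out 2^2: 17868 = 2^2·4467; with 21433 mod 8 = 1, (2/21433) = +1; sign now +1; continue with (4467/21433)
flip (4467/21433) -> (21433/4467): both odd, 4467 mod 4 = 3, 21433 mod 4 = 1, so the flip contributes +1; sign now +1
(21433/4467): 21433 mod 4467 = 3565, so (21433/4467) = (3565/4467)
flip (3565/4467) -> (4467/3565): both odd, 3565 mod 4 = 1, 4467 mod 4 = 3, so the flip contributes +1; sign now +1
(4467/3565): 4467 mod 3565 = 902, so (4467/3565) = (902/3565)
factor out 2^1: 902 = 2^1·451; with 3565 mod 8 = 5, (2/3565) = -1; sign now -1; continue with (451/3565)
flip (451/3565) -> (3565/451): both odd, 451 mod 4 = 3, 3565 mod 4 = 1, so the flip contributes +1; sign now -1
(3565/451): 3565 mod 451 = 408, so (3565/451) = (408/451)
factor out 2^3: 408 = 2^3·51; with 451 mod 8 = 3, (2/451) = -1; sign now +1; continue with (51/451)
flip (51/451) -> (451/51): both odd, 51 mod 4 = 3, 451 mod 4 = 3, so the flip contributes -1; sign now -1
(451/51): 451 mod 51 = 43, so (451/51) = (43/51)
flip (43/51) -> (51/43): both odd, 43 mod 4 = 3, 51 mod 4 = 3, so the flip contributes -1; sign now +1
(51/43): 51 mod 43 = 8, so (51/43) = (8/43)
factor out 2^3: 8 = 2^3·1; with 43 mod 8 = 3, (2/43) = -1; sign now -1; continue with (1/43)
reached (1/43) = 1, so the symbol is -1

-1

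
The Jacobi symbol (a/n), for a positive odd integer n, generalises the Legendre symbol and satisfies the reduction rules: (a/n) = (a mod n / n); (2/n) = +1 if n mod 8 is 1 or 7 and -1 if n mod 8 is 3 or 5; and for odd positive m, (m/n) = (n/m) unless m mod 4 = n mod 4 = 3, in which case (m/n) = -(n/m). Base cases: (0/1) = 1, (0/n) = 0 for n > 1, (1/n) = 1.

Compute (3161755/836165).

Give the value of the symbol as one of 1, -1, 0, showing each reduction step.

0

(3161755/836165) = (653260/836165)   [reduce mod 836165]
653260 = 2^2·163315; (2/836165) = -1 since 836165 mod 8 = 5, so (653260/836165) = (-1)^2·(163315/836165); sign now +1
reciprocity: (163315/836165) = +1·(836165/163315) since 163315 mod 4 = 3, 836165 mod 4 = 1; sign now +1
(836165/163315) = (19590/163315)   [reduce mod 163315]
19590 = 2^1·9795; (2/163315) = -1 since 163315 mod 8 = 3, so (19590/163315) = (-1)^1·(9795/163315); sign now -1
reciprocity: (9795/163315) = -1·(163315/9795) since 9795 mod 4 = 3, 163315 mod 4 = 3; sign now +1
(163315/9795) = (6595/9795)   [reduce mod 9795]
reciprocity: (6595/9795) = -1·(9795/6595) since 6595 mod 4 = 3, 9795 mod 4 = 3; sign now -1
(9795/6595) = (3200/6595)   [reduce mod 6595]
3200 = 2^7·25; (2/6595) = -1 since 6595 mod 8 = 3, so (3200/6595) = (-1)^7·(25/6595); sign now +1
reciprocity: (25/6595) = +1·(6595/25) since 25 mod 4 = 1, 6595 mod 4 = 3; sign now +1
(6595/25) = (20/25)   [reduce mod 25]
20 = 2^2·5; (2/25) = +1 since 25 mod 8 = 1, so (20/25) = (+1)^2·(5/25); sign now +1
reciprocity: (5/25) = +1·(25/5) since 5 mod 4 = 1, 25 mod 4 = 1; sign now +1
(25/5) = (0/5)   [reduce mod 5]
(0/5) = 0   [gcd(a, n) > 1]; final value = 0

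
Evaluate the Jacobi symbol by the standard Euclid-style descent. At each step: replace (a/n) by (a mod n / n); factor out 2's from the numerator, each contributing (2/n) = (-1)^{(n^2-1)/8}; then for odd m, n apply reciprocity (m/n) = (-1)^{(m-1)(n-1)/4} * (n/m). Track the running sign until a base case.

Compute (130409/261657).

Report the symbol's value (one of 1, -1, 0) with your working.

reciprocity: (130409/261657) = +1·(261657/130409) since 130409 mod 4 = 1, 261657 mod 4 = 1; sign now +1
(261657/130409) = (839/130409)   [reduce mod 130409]
reciprocity: (839/130409) = +1·(130409/839) since 839 mod 4 = 3, 130409 mod 4 = 1; sign now +1
(130409/839) = (364/839)   [reduce mod 839]
364 = 2^2·91; (2/839) = +1 since 839 mod 8 = 7, so (364/839) = (+1)^2·(91/839); sign now +1
reciprocity: (91/839) = -1·(839/91) since 91 mod 4 = 3, 839 mod 4 = 3; sign now -1
(839/91) = (20/91)   [reduce mod 91]
20 = 2^2·5; (2/91) = -1 since 91 mod 8 = 3, so (20/91) = (-1)^2·(5/91); sign now -1
reciprocity: (5/91) = +1·(91/5) since 5 mod 4 = 1, 91 mod 4 = 3; sign now -1
(91/5) = (1/5)   [reduce mod 5]
(1/5) = 1; final value = sign = -1

-1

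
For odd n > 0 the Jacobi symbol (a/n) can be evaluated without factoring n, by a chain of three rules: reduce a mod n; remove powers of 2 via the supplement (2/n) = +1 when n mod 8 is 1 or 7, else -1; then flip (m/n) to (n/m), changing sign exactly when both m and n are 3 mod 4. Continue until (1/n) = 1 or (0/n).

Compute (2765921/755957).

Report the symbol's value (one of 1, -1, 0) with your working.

-1

(2765921/755957) = (498050/755957)   [reduce mod 755957]
498050 = 2^1·249025; (2/755957) = -1 since 755957 mod 8 = 5, so (498050/755957) = (-1)^1·(249025/755957); sign now -1
reciprocity: (249025/755957) = +1·(755957/249025) since 249025 mod 4 = 1, 755957 mod 4 = 1; sign now -1
(755957/249025) = (8882/249025)   [reduce mod 249025]
8882 = 2^1·4441; (2/249025) = +1 since 249025 mod 8 = 1, so (8882/249025) = (+1)^1·(4441/249025); sign now -1
reciprocity: (4441/249025) = +1·(249025/4441) since 4441 mod 4 = 1, 249025 mod 4 = 1; sign now -1
(249025/4441) = (329/4441)   [reduce mod 4441]
reciprocity: (329/4441) = +1·(4441/329) since 329 mod 4 = 1, 4441 mod 4 = 1; sign now -1
(4441/329) = (164/329)   [reduce mod 329]
164 = 2^2·41; (2/329) = +1 since 329 mod 8 = 1, so (164/329) = (+1)^2·(41/329); sign now -1
reciprocity: (41/329) = +1·(329/41) since 41 mod 4 = 1, 329 mod 4 = 1; sign now -1
(329/41) = (1/41)   [reduce mod 41]
(1/41) = 1; final value = sign = -1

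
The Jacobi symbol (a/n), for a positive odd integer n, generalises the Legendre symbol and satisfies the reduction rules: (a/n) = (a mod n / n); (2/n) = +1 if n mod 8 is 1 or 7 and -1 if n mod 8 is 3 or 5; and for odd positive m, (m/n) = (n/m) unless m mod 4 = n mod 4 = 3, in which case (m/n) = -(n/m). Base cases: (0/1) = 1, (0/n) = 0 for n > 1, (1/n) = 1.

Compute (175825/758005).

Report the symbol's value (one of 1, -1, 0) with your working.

flip (175825/758005) -> (758005/175825): both odd, 175825 mod 4 = 1, 758005 mod 4 = 1, so the flip contributes +1; sign now +1
(758005/175825): 758005 mod 175825 = 54705, so (758005/175825) = (54705/175825)
flip (54705/175825) -> (175825/54705): both odd, 54705 mod 4 = 1, 175825 mod 4 = 1, so the flip contributes +1; sign now +1
(175825/54705): 175825 mod 54705 = 11710, so (175825/54705) = (11710/54705)
factor out 2^1: 11710 = 2^1·5855; with 54705 mod 8 = 1, (2/54705) = +1; sign now +1; continue with (5855/54705)
flip (5855/54705) -> (54705/5855): both odd, 5855 mod 4 = 3, 54705 mod 4 = 1, so the flip contributes +1; sign now +1
(54705/5855): 54705 mod 5855 = 2010, so (54705/5855) = (2010/5855)
factor out 2^1: 2010 = 2^1·1005; with 5855 mod 8 = 7, (2/5855) = +1; sign now +1; continue with (1005/5855)
flip (1005/5855) -> (5855/1005): both odd, 1005 mod 4 = 1, 5855 mod 4 = 3, so the flip contributes +1; sign now +1
(5855/1005): 5855 mod 1005 = 830, so (5855/1005) = (830/1005)
factor out 2^1: 830 = 2^1·415; with 1005 mod 8 = 5, (2/1005) = -1; sign now -1; continue with (415/1005)
flip (415/1005) -> (1005/415): both odd, 415 mod 4 = 3, 1005 mod 4 = 1, so the flip contributes +1; sign now -1
(1005/415): 1005 mod 415 = 175, so (1005/415) = (175/415)
flip (175/415) -> (415/175): both odd, 175 mod 4 = 3, 415 mod 4 = 3, so the flip contributes -1; sign now +1
(415/175): 415 mod 175 = 65, so (415/175) = (65/175)
flip (65/175) -> (175/65): both odd, 65 mod 4 = 1, 175 mod 4 = 3, so the flip contributes +1; sign now +1
(175/65): 175 mod 65 = 45, so (175/65) = (45/65)
flip (45/65) -> (65/45): both odd, 45 mod 4 = 1, 65 mod 4 = 1, so the flip contributes +1; sign now +1
(65/45): 65 mod 45 = 20, so (65/45) = (20/45)
factor out 2^2: 20 = 2^2·5; with 45 mod 8 = 5, (2/45) = -1; sign now +1; continue with (5/45)
flip (5/45) -> (45/5): both odd, 5 mod 4 = 1, 45 mod 4 = 1, so the flip contributes +1; sign now +1
(45/5): 45 mod 5 = 0, so (45/5) = (0/5)
reached (0/5); gcd(a, n) > 1, so (0/5) = 0 and the symbol is 0

0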